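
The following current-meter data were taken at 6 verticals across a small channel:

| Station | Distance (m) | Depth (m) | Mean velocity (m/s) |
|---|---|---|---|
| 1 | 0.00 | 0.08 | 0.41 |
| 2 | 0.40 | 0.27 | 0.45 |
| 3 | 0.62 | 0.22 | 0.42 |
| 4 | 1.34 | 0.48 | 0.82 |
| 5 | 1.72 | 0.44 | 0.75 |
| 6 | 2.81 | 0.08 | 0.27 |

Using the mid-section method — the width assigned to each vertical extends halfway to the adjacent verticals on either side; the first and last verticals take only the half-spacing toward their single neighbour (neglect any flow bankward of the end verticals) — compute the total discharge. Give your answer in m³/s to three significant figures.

0.558 m³/s

w_1 = (0.40 − 0.00)/2 = 0.2 m; q_1 = 0.41 × 0.08 × 0.2 = 0.006560 m³/s
w_2 = (0.62 − 0.00)/2 = 0.31 m; q_2 = 0.45 × 0.27 × 0.31 = 0.03767 m³/s
w_3 = (1.34 − 0.40)/2 = 0.47 m; q_3 = 0.42 × 0.22 × 0.47 = 0.04343 m³/s
w_4 = (1.72 − 0.62)/2 = 0.55 m; q_4 = 0.82 × 0.48 × 0.55 = 0.2165 m³/s
w_5 = (2.81 − 1.34)/2 = 0.735 m; q_5 = 0.75 × 0.44 × 0.735 = 0.2426 m³/s
w_6 = (2.81 − 1.72)/2 = 0.545 m; q_6 = 0.27 × 0.08 × 0.545 = 0.01177 m³/s
Q = Σ qᵢ = 0.5585 m³/s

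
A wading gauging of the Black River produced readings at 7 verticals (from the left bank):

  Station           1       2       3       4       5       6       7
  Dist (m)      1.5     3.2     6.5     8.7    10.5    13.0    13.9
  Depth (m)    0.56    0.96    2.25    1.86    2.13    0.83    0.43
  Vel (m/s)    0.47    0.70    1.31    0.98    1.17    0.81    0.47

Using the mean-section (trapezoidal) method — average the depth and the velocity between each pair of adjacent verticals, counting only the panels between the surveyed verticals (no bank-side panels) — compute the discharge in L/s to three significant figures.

Panel 1-2: Δb = 1.7 m, d̄ = (0.56+0.96)/2 = 0.76, v̄ = (0.47+0.70)/2 = 0.585 → q = 1.7×0.76×0.585 = 0.7558 m³/s
Panel 2-3: Δb = 3.3 m, d̄ = (0.96+2.25)/2 = 1.605, v̄ = (0.70+1.31)/2 = 1.005 → q = 3.3×1.605×1.005 = 5.323 m³/s
Panel 3-4: Δb = 2.2 m, d̄ = (2.25+1.86)/2 = 2.055, v̄ = (1.31+0.98)/2 = 1.145 → q = 2.2×2.055×1.145 = 5.177 m³/s
Panel 4-5: Δb = 1.8 m, d̄ = (1.86+2.13)/2 = 1.995, v̄ = (0.98+1.17)/2 = 1.075 → q = 1.8×1.995×1.075 = 3.860 m³/s
Panel 5-6: Δb = 2.5 m, d̄ = (2.13+0.83)/2 = 1.48, v̄ = (1.17+0.81)/2 = 0.99 → q = 2.5×1.48×0.99 = 3.663 m³/s
Panel 6-7: Δb = 0.9 m, d̄ = (0.83+0.43)/2 = 0.63, v̄ = (0.81+0.47)/2 = 0.64 → q = 0.9×0.63×0.64 = 0.3629 m³/s
Q = Σ q = 19.14 m³/s
= 19.14 × 1000 = 19140 L/s

19100 L/s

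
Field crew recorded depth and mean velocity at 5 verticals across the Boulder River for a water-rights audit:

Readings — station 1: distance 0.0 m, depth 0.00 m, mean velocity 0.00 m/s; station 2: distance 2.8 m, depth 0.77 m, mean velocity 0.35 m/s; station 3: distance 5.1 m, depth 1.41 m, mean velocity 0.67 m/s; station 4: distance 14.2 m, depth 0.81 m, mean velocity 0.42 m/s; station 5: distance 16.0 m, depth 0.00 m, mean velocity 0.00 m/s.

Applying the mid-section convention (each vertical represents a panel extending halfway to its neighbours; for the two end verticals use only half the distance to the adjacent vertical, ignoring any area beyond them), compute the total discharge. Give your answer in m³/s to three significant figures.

w_2 = (5.1 − 0.0)/2 = 2.55 m; q_2 = 0.35 × 0.77 × 2.55 = 0.6872 m³/s
w_3 = (14.2 − 2.8)/2 = 5.7 m; q_3 = 0.67 × 1.41 × 5.7 = 5.385 m³/s
w_4 = (16.0 − 5.1)/2 = 5.45 m; q_4 = 0.42 × 0.81 × 5.45 = 1.854 m³/s
Stations 1, 5 contribute zero (depth or velocity is 0).
Q = Σ qᵢ = 7.926 m³/s

7.93 m³/s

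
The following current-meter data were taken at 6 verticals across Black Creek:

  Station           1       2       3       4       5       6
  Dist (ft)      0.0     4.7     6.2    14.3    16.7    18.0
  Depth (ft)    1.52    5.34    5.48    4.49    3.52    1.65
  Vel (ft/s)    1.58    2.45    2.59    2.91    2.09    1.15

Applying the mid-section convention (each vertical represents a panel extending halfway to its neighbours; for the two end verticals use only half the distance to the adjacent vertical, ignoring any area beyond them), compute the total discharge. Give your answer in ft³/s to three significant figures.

w_1 = (4.7 − 0.0)/2 = 2.35 ft; q_1 = 1.58 × 1.52 × 2.35 = 5.644 ft³/s
w_2 = (6.2 − 0.0)/2 = 3.1 ft; q_2 = 2.45 × 5.34 × 3.1 = 40.56 ft³/s
w_3 = (14.3 − 4.7)/2 = 4.8 ft; q_3 = 2.59 × 5.48 × 4.8 = 68.13 ft³/s
w_4 = (16.7 − 6.2)/2 = 5.25 ft; q_4 = 2.91 × 4.49 × 5.25 = 68.60 ft³/s
w_5 = (18.0 − 14.3)/2 = 1.85 ft; q_5 = 2.09 × 3.52 × 1.85 = 13.61 ft³/s
w_6 = (18.0 − 16.7)/2 = 0.65 ft; q_6 = 1.15 × 1.65 × 0.65 = 1.233 ft³/s
Q = Σ qᵢ = 197.8 ft³/s

198 ft³/s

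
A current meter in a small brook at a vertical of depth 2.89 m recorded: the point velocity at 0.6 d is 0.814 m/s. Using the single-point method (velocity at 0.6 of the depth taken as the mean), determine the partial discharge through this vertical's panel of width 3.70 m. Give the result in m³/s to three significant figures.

8.70 m³/s

v̄ = v₀.₆ = 0.814 m/s
q = v̄ × d × w = 0.8140 × 2.89 × 3.70 = 8.704 m³/s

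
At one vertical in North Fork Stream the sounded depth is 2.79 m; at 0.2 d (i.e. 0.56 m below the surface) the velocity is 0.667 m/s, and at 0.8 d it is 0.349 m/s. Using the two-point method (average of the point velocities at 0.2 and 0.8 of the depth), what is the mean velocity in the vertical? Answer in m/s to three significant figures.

0.508 m/s

v̄ = (0.667 + 0.349) / 2 = 0.5080 m/s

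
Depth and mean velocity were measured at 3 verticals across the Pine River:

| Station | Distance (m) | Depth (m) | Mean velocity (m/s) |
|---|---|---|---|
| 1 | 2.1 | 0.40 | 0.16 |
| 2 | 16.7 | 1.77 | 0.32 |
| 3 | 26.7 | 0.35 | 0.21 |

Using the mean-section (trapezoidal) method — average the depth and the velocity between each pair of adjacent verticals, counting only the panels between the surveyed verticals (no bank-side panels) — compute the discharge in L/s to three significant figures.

Panel 1-2: Δb = 14.6 m, d̄ = (0.40+1.77)/2 = 1.085, v̄ = (0.16+0.32)/2 = 0.24 → q = 14.6×1.085×0.24 = 3.802 m³/s
Panel 2-3: Δb = 10 m, d̄ = (1.77+0.35)/2 = 1.06, v̄ = (0.32+0.21)/2 = 0.265 → q = 10×1.06×0.265 = 2.809 m³/s
Q = Σ q = 6.611 m³/s
= 6.611 × 1000 = 6611 L/s

6610 L/s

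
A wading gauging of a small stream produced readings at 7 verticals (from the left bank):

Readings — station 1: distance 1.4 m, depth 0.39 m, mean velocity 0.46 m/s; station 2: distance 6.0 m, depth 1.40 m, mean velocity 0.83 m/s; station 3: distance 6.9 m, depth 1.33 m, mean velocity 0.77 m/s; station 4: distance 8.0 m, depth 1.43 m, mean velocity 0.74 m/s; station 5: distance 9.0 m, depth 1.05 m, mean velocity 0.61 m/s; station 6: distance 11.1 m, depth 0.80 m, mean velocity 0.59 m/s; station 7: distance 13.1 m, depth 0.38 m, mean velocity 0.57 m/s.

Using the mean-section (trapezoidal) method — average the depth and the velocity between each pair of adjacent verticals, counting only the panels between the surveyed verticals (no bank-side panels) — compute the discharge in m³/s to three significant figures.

Panel 1-2: Δb = 4.6 m, d̄ = (0.39+1.40)/2 = 0.895, v̄ = (0.46+0.83)/2 = 0.645 → q = 4.6×0.895×0.645 = 2.655 m³/s
Panel 2-3: Δb = 0.9 m, d̄ = (1.40+1.33)/2 = 1.365, v̄ = (0.83+0.77)/2 = 0.8 → q = 0.9×1.365×0.8 = 0.9828 m³/s
Panel 3-4: Δb = 1.1 m, d̄ = (1.33+1.43)/2 = 1.38, v̄ = (0.77+0.74)/2 = 0.755 → q = 1.1×1.38×0.755 = 1.146 m³/s
Panel 4-5: Δb = 1 m, d̄ = (1.43+1.05)/2 = 1.24, v̄ = (0.74+0.61)/2 = 0.675 → q = 1×1.24×0.675 = 0.8370 m³/s
Panel 5-6: Δb = 2.1 m, d̄ = (1.05+0.80)/2 = 0.925, v̄ = (0.61+0.59)/2 = 0.6 → q = 2.1×0.925×0.6 = 1.166 m³/s
Panel 6-7: Δb = 2 m, d̄ = (0.80+0.38)/2 = 0.59, v̄ = (0.59+0.57)/2 = 0.58 → q = 2×0.59×0.58 = 0.6844 m³/s
Q = Σ q = 7.471 m³/s

7.47 m³/s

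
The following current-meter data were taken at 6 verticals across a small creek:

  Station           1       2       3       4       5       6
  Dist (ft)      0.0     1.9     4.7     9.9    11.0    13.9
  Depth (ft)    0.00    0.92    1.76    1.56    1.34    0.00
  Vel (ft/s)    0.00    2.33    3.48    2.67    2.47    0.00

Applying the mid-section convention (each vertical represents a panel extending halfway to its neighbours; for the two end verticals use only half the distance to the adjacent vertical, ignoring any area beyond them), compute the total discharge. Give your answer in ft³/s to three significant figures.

49.3 ft³/s

w_2 = (4.7 − 0.0)/2 = 2.35 ft; q_2 = 2.33 × 0.92 × 2.35 = 5.037 ft³/s
w_3 = (9.9 − 1.9)/2 = 4 ft; q_3 = 3.48 × 1.76 × 4 = 24.50 ft³/s
w_4 = (11.0 − 4.7)/2 = 3.15 ft; q_4 = 2.67 × 1.56 × 3.15 = 13.12 ft³/s
w_5 = (13.9 − 9.9)/2 = 2 ft; q_5 = 2.47 × 1.34 × 2 = 6.620 ft³/s
Stations 1, 6 contribute zero (depth or velocity is 0).
Q = Σ qᵢ = 49.28 ft³/s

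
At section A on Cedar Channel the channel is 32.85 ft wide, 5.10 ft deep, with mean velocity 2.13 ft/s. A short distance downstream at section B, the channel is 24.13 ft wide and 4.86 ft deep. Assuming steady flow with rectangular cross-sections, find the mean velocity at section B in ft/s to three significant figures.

Q = A₁V₁ = (32.85×5.10) × 2.13 = 356.8 ft³/s
A₂ = 24.13 × 4.86 = 117.3 ft²
V₂ = Q/A₂ = 356.8/117.3 = 3.043 ft/s

3.04 ft/s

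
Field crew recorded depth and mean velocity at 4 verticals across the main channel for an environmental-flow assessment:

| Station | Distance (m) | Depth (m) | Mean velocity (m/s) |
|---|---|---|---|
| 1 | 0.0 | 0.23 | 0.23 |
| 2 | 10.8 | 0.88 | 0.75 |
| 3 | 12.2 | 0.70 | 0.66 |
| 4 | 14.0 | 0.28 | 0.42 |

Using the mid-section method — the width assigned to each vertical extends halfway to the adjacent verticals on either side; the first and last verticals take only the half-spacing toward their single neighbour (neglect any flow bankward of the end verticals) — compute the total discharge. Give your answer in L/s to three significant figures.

w_1 = (10.8 − 0.0)/2 = 5.4 m; q_1 = 0.23 × 0.23 × 5.4 = 0.2857 m³/s
w_2 = (12.2 − 0.0)/2 = 6.1 m; q_2 = 0.75 × 0.88 × 6.1 = 4.026 m³/s
w_3 = (14.0 − 10.8)/2 = 1.6 m; q_3 = 0.66 × 0.70 × 1.6 = 0.7392 m³/s
w_4 = (14.0 − 12.2)/2 = 0.9 m; q_4 = 0.42 × 0.28 × 0.9 = 0.1058 m³/s
Q = Σ qᵢ = 5.157 m³/s
= 5.157 × 1000 = 5157 L/s

5160 L/s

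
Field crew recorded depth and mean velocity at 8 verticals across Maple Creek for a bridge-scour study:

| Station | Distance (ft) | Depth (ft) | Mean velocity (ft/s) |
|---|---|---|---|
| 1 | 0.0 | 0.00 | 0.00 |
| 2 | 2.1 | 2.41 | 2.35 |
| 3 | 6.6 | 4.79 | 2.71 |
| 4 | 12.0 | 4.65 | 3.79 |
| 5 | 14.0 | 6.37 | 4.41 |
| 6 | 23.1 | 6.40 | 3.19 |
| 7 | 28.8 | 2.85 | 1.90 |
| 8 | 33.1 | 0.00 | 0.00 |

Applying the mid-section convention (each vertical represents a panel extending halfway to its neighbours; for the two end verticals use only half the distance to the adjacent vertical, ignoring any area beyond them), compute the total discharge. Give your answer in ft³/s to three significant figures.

w_2 = (6.6 − 0.0)/2 = 3.3 ft; q_2 = 2.35 × 2.41 × 3.3 = 18.69 ft³/s
w_3 = (12.0 − 2.1)/2 = 4.95 ft; q_3 = 2.71 × 4.79 × 4.95 = 64.26 ft³/s
w_4 = (14.0 − 6.6)/2 = 3.7 ft; q_4 = 3.79 × 4.65 × 3.7 = 65.21 ft³/s
w_5 = (23.1 − 12.0)/2 = 5.55 ft; q_5 = 4.41 × 6.37 × 5.55 = 155.9 ft³/s
w_6 = (28.8 − 14.0)/2 = 7.4 ft; q_6 = 3.19 × 6.40 × 7.4 = 151.1 ft³/s
w_7 = (33.1 − 23.1)/2 = 5 ft; q_7 = 1.90 × 2.85 × 5 = 27.08 ft³/s
Stations 1, 8 contribute zero (depth or velocity is 0).
Q = Σ qᵢ = 482.2 ft³/s

482 ft³/s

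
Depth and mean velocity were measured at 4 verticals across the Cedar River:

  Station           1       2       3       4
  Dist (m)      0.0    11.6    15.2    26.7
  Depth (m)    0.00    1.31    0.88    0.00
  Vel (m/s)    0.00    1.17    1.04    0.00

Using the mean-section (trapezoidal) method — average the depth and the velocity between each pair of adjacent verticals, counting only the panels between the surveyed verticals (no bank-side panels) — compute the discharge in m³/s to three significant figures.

11.4 m³/s

Panel 1-2: Δb = 11.6 m, d̄ = (0.00+1.31)/2 = 0.655, v̄ = (0.00+1.17)/2 = 0.585 → q = 11.6×0.655×0.585 = 4.445 m³/s
Panel 2-3: Δb = 3.6 m, d̄ = (1.31+0.88)/2 = 1.095, v̄ = (1.17+1.04)/2 = 1.105 → q = 3.6×1.095×1.105 = 4.356 m³/s
Panel 3-4: Δb = 11.5 m, d̄ = (0.88+0.00)/2 = 0.44, v̄ = (1.04+0.00)/2 = 0.52 → q = 11.5×0.44×0.52 = 2.631 m³/s
Q = Σ q = 11.43 m³/s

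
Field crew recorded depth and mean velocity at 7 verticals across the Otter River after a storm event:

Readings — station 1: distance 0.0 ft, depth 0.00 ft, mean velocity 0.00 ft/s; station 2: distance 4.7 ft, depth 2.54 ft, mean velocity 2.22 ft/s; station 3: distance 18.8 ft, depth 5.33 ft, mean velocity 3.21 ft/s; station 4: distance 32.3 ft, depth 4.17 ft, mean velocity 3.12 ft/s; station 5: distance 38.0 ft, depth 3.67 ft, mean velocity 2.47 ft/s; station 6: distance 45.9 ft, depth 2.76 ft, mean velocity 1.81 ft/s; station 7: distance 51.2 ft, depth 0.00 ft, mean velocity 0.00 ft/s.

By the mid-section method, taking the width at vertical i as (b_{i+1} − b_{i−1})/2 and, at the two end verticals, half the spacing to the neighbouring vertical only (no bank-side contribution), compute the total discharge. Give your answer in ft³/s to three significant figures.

509 ft³/s

w_2 = (18.8 − 0.0)/2 = 9.4 ft; q_2 = 2.22 × 2.54 × 9.4 = 53.00 ft³/s
w_3 = (32.3 − 4.7)/2 = 13.8 ft; q_3 = 3.21 × 5.33 × 13.8 = 236.1 ft³/s
w_4 = (38.0 − 18.8)/2 = 9.6 ft; q_4 = 3.12 × 4.17 × 9.6 = 124.9 ft³/s
w_5 = (45.9 − 32.3)/2 = 6.8 ft; q_5 = 2.47 × 3.67 × 6.8 = 61.64 ft³/s
w_6 = (51.2 − 38.0)/2 = 6.6 ft; q_6 = 1.81 × 2.76 × 6.6 = 32.97 ft³/s
Stations 1, 7 contribute zero (depth or velocity is 0).
Q = Σ qᵢ = 508.6 ft³/s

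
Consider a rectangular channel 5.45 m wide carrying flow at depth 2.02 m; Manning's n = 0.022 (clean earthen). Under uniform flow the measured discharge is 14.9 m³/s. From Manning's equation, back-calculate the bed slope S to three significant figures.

0.000727

A = b·y = 5.45 × 2.02 = 11.01 m²
P = b + 2y = 5.45 + 2×2.02 = 9.490 m
R = A/P = 11.01/9.490 = 1.160 m
S = (Q·n / (1·A·R^(2/3)))² = (14.9×0.022 / (1×11.01×1.104))² = 0.0007274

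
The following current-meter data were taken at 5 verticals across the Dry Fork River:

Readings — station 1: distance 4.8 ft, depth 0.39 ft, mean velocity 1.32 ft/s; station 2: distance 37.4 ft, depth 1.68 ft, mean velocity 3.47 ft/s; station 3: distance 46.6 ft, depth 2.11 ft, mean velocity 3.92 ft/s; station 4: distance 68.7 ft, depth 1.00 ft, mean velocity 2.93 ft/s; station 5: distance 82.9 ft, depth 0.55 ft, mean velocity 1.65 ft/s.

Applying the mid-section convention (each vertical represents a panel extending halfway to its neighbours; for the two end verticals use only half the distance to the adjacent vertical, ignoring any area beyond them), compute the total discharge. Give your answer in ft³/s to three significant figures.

319 ft³/s

w_1 = (37.4 − 4.8)/2 = 16.3 ft; q_1 = 1.32 × 0.39 × 16.3 = 8.391 ft³/s
w_2 = (46.6 − 4.8)/2 = 20.9 ft; q_2 = 3.47 × 1.68 × 20.9 = 121.8 ft³/s
w_3 = (68.7 − 37.4)/2 = 15.65 ft; q_3 = 3.92 × 2.11 × 15.65 = 129.4 ft³/s
w_4 = (82.9 − 46.6)/2 = 18.15 ft; q_4 = 2.93 × 1.00 × 18.15 = 53.18 ft³/s
w_5 = (82.9 − 68.7)/2 = 7.1 ft; q_5 = 1.65 × 0.55 × 7.1 = 6.443 ft³/s
Q = Σ qᵢ = 319.3 ft³/s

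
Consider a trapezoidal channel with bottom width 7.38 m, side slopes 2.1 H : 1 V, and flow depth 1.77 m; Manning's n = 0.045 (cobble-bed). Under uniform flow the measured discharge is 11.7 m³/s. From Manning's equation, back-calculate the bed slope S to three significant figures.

A = (b + z·y)·y = (7.38 + 2.1×1.77)×1.77 = 19.64 m²
P = b + 2y√(1+z²) = 7.38 + 2×1.77×√(1+2.1²) = 15.61 m
R = A/P = 19.64/15.61 = 1.258 m
S = (Q·n / (1·A·R^(2/3)))² = (11.7×0.045 / (1×19.64×1.165))² = 0.0005291

0.000529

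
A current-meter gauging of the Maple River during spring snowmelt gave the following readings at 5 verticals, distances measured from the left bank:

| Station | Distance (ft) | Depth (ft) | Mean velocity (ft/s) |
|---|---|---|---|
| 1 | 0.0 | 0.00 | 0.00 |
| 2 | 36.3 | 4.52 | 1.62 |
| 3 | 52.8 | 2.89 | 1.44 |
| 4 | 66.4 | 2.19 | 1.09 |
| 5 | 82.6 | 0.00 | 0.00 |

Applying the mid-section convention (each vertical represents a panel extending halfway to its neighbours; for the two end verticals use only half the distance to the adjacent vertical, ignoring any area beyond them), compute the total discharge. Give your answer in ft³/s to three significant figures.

w_2 = (52.8 − 0.0)/2 = 26.4 ft; q_2 = 1.62 × 4.52 × 26.4 = 193.3 ft³/s
w_3 = (66.4 − 36.3)/2 = 15.05 ft; q_3 = 1.44 × 2.89 × 15.05 = 62.63 ft³/s
w_4 = (82.6 − 52.8)/2 = 14.9 ft; q_4 = 1.09 × 2.19 × 14.9 = 35.57 ft³/s
Stations 1, 5 contribute zero (depth or velocity is 0).
Q = Σ qᵢ = 291.5 ft³/s

292 ft³/s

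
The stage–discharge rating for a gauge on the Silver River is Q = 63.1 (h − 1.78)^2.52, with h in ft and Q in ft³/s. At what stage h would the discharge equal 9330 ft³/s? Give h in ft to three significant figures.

9.04 ft

h − h₀ = (Q/C)^(1/b) = (9330/63.1)^(1/2.52) = 7.262 ft
h = 1.78 + 7.262 = 9.042 ft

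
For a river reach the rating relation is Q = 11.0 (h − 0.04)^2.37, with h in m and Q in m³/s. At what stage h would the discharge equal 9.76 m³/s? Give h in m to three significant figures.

0.991 m

h − h₀ = (Q/C)^(1/b) = (9.76/11.0)^(1/2.37) = 0.9508 m
h = 0.04 + 0.9508 = 0.9908 m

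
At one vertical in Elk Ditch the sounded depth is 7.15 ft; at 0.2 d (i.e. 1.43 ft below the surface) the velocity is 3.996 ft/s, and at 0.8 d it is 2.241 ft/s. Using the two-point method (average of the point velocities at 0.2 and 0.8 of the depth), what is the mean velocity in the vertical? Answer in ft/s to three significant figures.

v̄ = (3.996 + 2.241) / 2 = 3.119 ft/s

3.12 ft/s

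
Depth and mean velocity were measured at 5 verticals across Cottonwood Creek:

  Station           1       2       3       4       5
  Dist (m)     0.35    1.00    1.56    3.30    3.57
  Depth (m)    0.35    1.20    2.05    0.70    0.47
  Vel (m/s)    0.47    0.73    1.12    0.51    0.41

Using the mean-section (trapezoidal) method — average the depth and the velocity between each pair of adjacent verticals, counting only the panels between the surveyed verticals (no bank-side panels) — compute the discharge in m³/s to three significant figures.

Panel 1-2: Δb = 0.65 m, d̄ = (0.35+1.20)/2 = 0.775, v̄ = (0.47+0.73)/2 = 0.6 → q = 0.65×0.775×0.6 = 0.3023 m³/s
Panel 2-3: Δb = 0.56 m, d̄ = (1.20+2.05)/2 = 1.625, v̄ = (0.73+1.12)/2 = 0.925 → q = 0.56×1.625×0.925 = 0.8418 m³/s
Panel 3-4: Δb = 1.74 m, d̄ = (2.05+0.70)/2 = 1.375, v̄ = (1.12+0.51)/2 = 0.815 → q = 1.74×1.375×0.815 = 1.950 m³/s
Panel 4-5: Δb = 0.27 m, d̄ = (0.70+0.47)/2 = 0.585, v̄ = (0.51+0.41)/2 = 0.46 → q = 0.27×0.585×0.46 = 0.07266 m³/s
Q = Σ q = 3.167 m³/s

3.17 m³/s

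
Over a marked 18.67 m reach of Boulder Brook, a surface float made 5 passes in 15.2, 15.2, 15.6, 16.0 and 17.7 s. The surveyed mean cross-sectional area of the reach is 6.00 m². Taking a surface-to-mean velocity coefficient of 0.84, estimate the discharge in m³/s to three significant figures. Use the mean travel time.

t̄ = (15.2 + 15.2 + 15.6 + 16.0 + 17.7) / 5 = 15.94 s
v_surface = L / t̄ = 18.67 / 15.94 = 1.171 m/s
v_mean = 0.84 × 1.171 = 0.9839 m/s
Q = A × v_mean = 6.00 × 0.9839 = 5.903 m³/s

5.90 m³/s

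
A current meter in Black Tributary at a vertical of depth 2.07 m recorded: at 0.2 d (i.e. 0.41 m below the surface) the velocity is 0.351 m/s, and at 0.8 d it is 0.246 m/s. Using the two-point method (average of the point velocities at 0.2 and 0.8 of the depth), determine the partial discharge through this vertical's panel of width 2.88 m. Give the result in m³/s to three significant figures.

v̄ = (0.351 + 0.246) / 2 = 0.2985 m/s
q = v̄ × d × w = 0.2985 × 2.07 × 2.88 = 1.780 m³/s

1.78 m³/s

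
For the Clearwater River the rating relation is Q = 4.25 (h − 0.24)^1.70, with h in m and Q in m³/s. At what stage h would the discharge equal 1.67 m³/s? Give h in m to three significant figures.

h − h₀ = (Q/C)^(1/b) = (1.67/4.25)^(1/1.70) = 0.5773 m
h = 0.24 + 0.5773 = 0.8173 m

0.817 m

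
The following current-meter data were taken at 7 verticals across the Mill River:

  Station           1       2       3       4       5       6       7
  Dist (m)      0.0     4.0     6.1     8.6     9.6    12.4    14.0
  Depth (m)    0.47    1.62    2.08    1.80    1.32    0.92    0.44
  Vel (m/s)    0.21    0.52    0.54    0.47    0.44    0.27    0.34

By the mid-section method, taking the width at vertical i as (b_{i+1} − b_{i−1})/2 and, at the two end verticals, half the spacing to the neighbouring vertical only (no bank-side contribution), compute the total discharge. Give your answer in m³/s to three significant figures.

8.60 m³/s

w_1 = (4.0 − 0.0)/2 = 2 m; q_1 = 0.21 × 0.47 × 2 = 0.1974 m³/s
w_2 = (6.1 − 0.0)/2 = 3.05 m; q_2 = 0.52 × 1.62 × 3.05 = 2.569 m³/s
w_3 = (8.6 − 4.0)/2 = 2.3 m; q_3 = 0.54 × 2.08 × 2.3 = 2.583 m³/s
w_4 = (9.6 − 6.1)/2 = 1.75 m; q_4 = 0.47 × 1.80 × 1.75 = 1.481 m³/s
w_5 = (12.4 − 8.6)/2 = 1.9 m; q_5 = 0.44 × 1.32 × 1.9 = 1.104 m³/s
w_6 = (14.0 − 9.6)/2 = 2.2 m; q_6 = 0.27 × 0.92 × 2.2 = 0.5465 m³/s
w_7 = (14.0 − 12.4)/2 = 0.8 m; q_7 = 0.34 × 0.44 × 0.8 = 0.1197 m³/s
Q = Σ qᵢ = 8.600 m³/s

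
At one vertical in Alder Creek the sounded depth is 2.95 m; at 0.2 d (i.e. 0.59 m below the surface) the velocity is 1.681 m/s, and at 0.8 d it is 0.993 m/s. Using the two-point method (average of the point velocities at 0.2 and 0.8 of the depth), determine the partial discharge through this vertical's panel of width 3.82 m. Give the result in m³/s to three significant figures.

v̄ = (1.681 + 0.993) / 2 = 1.337 m/s
q = v̄ × d × w = 1.337 × 2.95 × 3.82 = 15.07 m³/s

15.1 m³/s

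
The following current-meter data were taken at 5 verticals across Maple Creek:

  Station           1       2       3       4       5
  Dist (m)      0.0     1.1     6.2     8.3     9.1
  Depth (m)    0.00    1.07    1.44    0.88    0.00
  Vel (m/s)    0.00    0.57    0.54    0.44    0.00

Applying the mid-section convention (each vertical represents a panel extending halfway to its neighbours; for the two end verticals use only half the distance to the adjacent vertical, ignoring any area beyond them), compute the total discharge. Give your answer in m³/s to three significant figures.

5.25 m³/s

w_2 = (6.2 − 0.0)/2 = 3.1 m; q_2 = 0.57 × 1.07 × 3.1 = 1.891 m³/s
w_3 = (8.3 − 1.1)/2 = 3.6 m; q_3 = 0.54 × 1.44 × 3.6 = 2.799 m³/s
w_4 = (9.1 − 6.2)/2 = 1.45 m; q_4 = 0.44 × 0.88 × 1.45 = 0.5614 m³/s
Stations 1, 5 contribute zero (depth or velocity is 0).
Q = Σ qᵢ = 5.251 m³/s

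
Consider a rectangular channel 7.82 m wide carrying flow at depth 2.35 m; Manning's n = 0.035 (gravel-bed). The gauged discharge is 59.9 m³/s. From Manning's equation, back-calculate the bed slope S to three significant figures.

A = b·y = 7.82 × 2.35 = 18.38 m²
P = b + 2y = 7.82 + 2×2.35 = 12.52 m
R = A/P = 18.38/12.52 = 1.468 m
S = (Q·n / (1·A·R^(2/3)))² = (59.9×0.035 / (1×18.38×1.292))² = 0.007802

0.00780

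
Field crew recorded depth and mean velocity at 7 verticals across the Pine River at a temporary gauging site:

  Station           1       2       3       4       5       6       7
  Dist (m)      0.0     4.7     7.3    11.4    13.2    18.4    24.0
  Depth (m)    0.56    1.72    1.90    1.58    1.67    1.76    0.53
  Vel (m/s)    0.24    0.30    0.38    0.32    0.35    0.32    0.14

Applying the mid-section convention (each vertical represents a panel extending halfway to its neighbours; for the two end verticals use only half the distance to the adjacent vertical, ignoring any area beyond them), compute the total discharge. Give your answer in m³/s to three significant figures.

w_1 = (4.7 − 0.0)/2 = 2.35 m; q_1 = 0.24 × 0.56 × 2.35 = 0.3158 m³/s
w_2 = (7.3 − 0.0)/2 = 3.65 m; q_2 = 0.30 × 1.72 × 3.65 = 1.883 m³/s
w_3 = (11.4 − 4.7)/2 = 3.35 m; q_3 = 0.38 × 1.90 × 3.35 = 2.419 m³/s
w_4 = (13.2 − 7.3)/2 = 2.95 m; q_4 = 0.32 × 1.58 × 2.95 = 1.492 m³/s
w_5 = (18.4 − 11.4)/2 = 3.5 m; q_5 = 0.35 × 1.67 × 3.5 = 2.046 m³/s
w_6 = (24.0 − 13.2)/2 = 5.4 m; q_6 = 0.32 × 1.76 × 5.4 = 3.041 m³/s
w_7 = (24.0 − 18.4)/2 = 2.8 m; q_7 = 0.14 × 0.53 × 2.8 = 0.2078 m³/s
Q = Σ qᵢ = 11.40 m³/s

11.4 m³/s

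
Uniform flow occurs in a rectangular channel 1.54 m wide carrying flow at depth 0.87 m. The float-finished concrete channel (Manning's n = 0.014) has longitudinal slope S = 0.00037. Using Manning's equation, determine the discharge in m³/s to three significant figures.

1.01 m³/s

A = b·y = 1.54 × 0.87 = 1.340 m²
P = b + 2y = 1.54 + 2×0.87 = 3.280 m
R = A/P = 1.340/3.280 = 0.4085 m
Q = (1/n)·A·R^(2/3)·S^(1/2) = (1/0.014) × 1.340 × 0.4085^(2/3) × 0.00037^(1/2) = 1.013 m³/s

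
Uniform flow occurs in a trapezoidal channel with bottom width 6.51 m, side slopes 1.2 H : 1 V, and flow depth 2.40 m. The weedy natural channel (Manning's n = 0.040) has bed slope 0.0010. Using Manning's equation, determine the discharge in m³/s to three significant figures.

24.5 m³/s

A = (b + z·y)·y = (6.51 + 1.2×2.40)×2.40 = 22.54 m²
P = b + 2y√(1+z²) = 6.51 + 2×2.40×√(1+1.2²) = 14.01 m
R = A/P = 22.54/14.01 = 1.609 m
Q = (1/n)·A·R^(2/3)·S^(1/2) = (1/0.040) × 22.54 × 1.609^(2/3) × 0.0010^(1/2) = 24.46 m³/s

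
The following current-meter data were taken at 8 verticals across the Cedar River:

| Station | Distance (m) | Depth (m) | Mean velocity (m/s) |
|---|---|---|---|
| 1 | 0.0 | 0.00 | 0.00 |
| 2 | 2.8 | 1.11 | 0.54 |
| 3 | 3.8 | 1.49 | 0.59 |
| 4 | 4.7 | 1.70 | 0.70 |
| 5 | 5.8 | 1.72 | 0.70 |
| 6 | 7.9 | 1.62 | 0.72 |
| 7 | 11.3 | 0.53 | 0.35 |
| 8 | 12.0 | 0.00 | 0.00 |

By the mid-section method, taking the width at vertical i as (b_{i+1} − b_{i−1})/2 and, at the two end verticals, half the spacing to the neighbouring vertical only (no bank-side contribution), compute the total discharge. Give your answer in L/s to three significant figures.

w_2 = (3.8 − 0.0)/2 = 1.9 m; q_2 = 0.54 × 1.11 × 1.9 = 1.139 m³/s
w_3 = (4.7 − 2.8)/2 = 0.95 m; q_3 = 0.59 × 1.49 × 0.95 = 0.8351 m³/s
w_4 = (5.8 − 3.8)/2 = 1 m; q_4 = 0.70 × 1.70 × 1 = 1.190 m³/s
w_5 = (7.9 − 4.7)/2 = 1.6 m; q_5 = 0.70 × 1.72 × 1.6 = 1.926 m³/s
w_6 = (11.3 − 5.8)/2 = 2.75 m; q_6 = 0.72 × 1.62 × 2.75 = 3.208 m³/s
w_7 = (12.0 − 7.9)/2 = 2.05 m; q_7 = 0.35 × 0.53 × 2.05 = 0.3803 m³/s
Stations 1, 8 contribute zero (depth or velocity is 0).
Q = Σ qᵢ = 8.678 m³/s
= 8.678 × 1000 = 8678 L/s

8680 L/s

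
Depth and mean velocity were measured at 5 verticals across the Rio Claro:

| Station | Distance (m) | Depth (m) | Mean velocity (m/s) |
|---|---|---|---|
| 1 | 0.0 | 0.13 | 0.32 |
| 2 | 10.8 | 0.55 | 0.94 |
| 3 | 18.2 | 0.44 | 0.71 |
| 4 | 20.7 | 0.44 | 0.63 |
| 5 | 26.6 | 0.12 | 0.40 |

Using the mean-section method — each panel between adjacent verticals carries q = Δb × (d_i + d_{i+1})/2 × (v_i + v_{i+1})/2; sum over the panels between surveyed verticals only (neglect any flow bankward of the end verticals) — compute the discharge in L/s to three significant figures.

Panel 1-2: Δb = 10.8 m, d̄ = (0.13+0.55)/2 = 0.34, v̄ = (0.32+0.94)/2 = 0.63 → q = 10.8×0.34×0.63 = 2.313 m³/s
Panel 2-3: Δb = 7.4 m, d̄ = (0.55+0.44)/2 = 0.495, v̄ = (0.94+0.71)/2 = 0.825 → q = 7.4×0.495×0.825 = 3.022 m³/s
Panel 3-4: Δb = 2.5 m, d̄ = (0.44+0.44)/2 = 0.44, v̄ = (0.71+0.63)/2 = 0.67 → q = 2.5×0.44×0.67 = 0.7370 m³/s
Panel 4-5: Δb = 5.9 m, d̄ = (0.44+0.12)/2 = 0.28, v̄ = (0.63+0.40)/2 = 0.515 → q = 5.9×0.28×0.515 = 0.8508 m³/s
Q = Σ q = 6.923 m³/s
= 6.923 × 1000 = 6923 L/s

6920 L/s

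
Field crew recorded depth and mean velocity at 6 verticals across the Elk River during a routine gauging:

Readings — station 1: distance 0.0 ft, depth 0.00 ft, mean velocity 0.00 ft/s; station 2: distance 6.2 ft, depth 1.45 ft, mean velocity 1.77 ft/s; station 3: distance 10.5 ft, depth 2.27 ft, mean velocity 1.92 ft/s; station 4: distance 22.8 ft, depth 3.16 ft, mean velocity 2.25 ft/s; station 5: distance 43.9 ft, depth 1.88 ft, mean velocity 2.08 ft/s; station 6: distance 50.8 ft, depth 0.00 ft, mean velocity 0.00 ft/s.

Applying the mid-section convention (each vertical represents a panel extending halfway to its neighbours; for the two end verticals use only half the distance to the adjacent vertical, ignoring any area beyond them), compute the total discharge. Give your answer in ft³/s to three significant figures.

223 ft³/s

w_2 = (10.5 − 0.0)/2 = 5.25 ft; q_2 = 1.77 × 1.45 × 5.25 = 13.47 ft³/s
w_3 = (22.8 − 6.2)/2 = 8.3 ft; q_3 = 1.92 × 2.27 × 8.3 = 36.17 ft³/s
w_4 = (43.9 − 10.5)/2 = 16.7 ft; q_4 = 2.25 × 3.16 × 16.7 = 118.7 ft³/s
w_5 = (50.8 − 22.8)/2 = 14 ft; q_5 = 2.08 × 1.88 × 14 = 54.75 ft³/s
Stations 1, 6 contribute zero (depth or velocity is 0).
Q = Σ qᵢ = 223.1 ft³/s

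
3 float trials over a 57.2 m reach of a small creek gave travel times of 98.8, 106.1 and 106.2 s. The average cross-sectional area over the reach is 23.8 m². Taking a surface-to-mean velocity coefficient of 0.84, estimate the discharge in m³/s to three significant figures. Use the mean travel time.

11.0 m³/s

t̄ = (98.8 + 106.1 + 106.2) / 3 = 103.7 s
v_surface = L / t̄ = 57.2 / 103.7 = 0.5516 m/s
v_mean = 0.84 × 0.5516 = 0.4633 m/s
Q = A × v_mean = 23.8 × 0.4633 = 11.03 m³/s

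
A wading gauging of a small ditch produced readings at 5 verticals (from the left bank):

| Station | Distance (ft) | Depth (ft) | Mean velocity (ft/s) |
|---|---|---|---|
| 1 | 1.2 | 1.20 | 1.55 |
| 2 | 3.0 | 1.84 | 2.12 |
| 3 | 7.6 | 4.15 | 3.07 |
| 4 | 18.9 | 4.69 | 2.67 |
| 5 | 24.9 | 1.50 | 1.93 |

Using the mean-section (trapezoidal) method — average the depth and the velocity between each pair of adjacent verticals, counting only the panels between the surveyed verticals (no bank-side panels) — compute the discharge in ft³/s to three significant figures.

Panel 1-2: Δb = 1.8 ft, d̄ = (1.20+1.84)/2 = 1.52, v̄ = (1.55+2.12)/2 = 1.835 → q = 1.8×1.52×1.835 = 5.021 ft³/s
Panel 2-3: Δb = 4.6 ft, d̄ = (1.84+4.15)/2 = 2.995, v̄ = (2.12+3.07)/2 = 2.595 → q = 4.6×2.995×2.595 = 35.75 ft³/s
Panel 3-4: Δb = 11.3 ft, d̄ = (4.15+4.69)/2 = 4.42, v̄ = (3.07+2.67)/2 = 2.87 → q = 11.3×4.42×2.87 = 143.3 ft³/s
Panel 4-5: Δb = 6 ft, d̄ = (4.69+1.50)/2 = 3.095, v̄ = (2.67+1.93)/2 = 2.3 → q = 6×3.095×2.3 = 42.71 ft³/s
Q = Σ q = 226.8 ft³/s

227 ft³/s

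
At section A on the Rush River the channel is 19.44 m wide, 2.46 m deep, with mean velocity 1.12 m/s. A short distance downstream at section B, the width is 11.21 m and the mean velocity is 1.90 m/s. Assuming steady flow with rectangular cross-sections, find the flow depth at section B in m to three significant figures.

Q = A₁V₁ = (19.44×2.46) × 1.12 = 53.56 m³/s
d₂ = Q/(b₂ V₂) = 53.56/(11.21×1.90) = 2.515 m

2.51 m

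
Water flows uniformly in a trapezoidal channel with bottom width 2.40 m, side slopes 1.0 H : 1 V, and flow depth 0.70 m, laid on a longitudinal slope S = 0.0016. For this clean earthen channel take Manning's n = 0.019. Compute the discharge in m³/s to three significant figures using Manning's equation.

A = (b + z·y)·y = (2.40 + 1.0×0.70)×0.70 = 2.170 m²
P = b + 2y√(1+z²) = 2.40 + 2×0.70×√(1+1.0²) = 4.380 m
R = A/P = 2.170/4.380 = 0.4954 m
Q = (1/n)·A·R^(2/3)·S^(1/2) = (1/0.019) × 2.170 × 0.4954^(2/3) × 0.0016^(1/2) = 2.860 m³/s

2.86 m³/s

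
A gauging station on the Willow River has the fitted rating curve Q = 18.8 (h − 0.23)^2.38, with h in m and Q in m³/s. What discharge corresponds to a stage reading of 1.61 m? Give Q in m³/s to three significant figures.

40.5 m³/s

Q = 18.8 × (1.61 − 0.23)^2.38 = 18.8 × 1.38^2.38 = 40.46 m³/s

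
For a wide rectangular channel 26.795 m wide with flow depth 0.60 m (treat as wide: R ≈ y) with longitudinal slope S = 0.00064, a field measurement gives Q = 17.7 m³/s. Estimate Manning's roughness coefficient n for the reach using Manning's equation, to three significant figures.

A = b·y = 26.795 × 0.60 = 16.08 m²
Wide channel: R ≈ y = 0.60 m
n = (1/Q)·A·R^(2/3)·S^(1/2) = (1/17.7) × 16.08 × 0.7114 × 0.02530 = 0.01635

0.0163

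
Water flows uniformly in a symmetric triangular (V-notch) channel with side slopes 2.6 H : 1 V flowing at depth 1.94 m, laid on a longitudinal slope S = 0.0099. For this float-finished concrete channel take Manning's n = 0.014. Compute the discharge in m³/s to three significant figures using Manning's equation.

A = z·y² = 2.6×1.94² = 9.785 m²
P = 2y√(1+z²) = 2×1.94×√(1+2.6²) = 10.81 m
R = A/P = 9.785/10.81 = 0.9053 m
Q = (1/n)·A·R^(2/3)·S^(1/2) = (1/0.014) × 9.785 × 0.9053^(2/3) × 0.0099^(1/2) = 65.08 m³/s

65.1 m³/s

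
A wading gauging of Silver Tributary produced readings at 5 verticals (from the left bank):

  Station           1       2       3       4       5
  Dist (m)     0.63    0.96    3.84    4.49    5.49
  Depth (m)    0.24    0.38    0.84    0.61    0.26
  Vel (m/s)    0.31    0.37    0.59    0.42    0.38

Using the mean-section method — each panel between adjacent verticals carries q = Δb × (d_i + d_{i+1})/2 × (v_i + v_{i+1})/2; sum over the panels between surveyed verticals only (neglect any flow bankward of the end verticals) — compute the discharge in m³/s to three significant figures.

1.29 m³/s

Panel 1-2: Δb = 0.33 m, d̄ = (0.24+0.38)/2 = 0.31, v̄ = (0.31+0.37)/2 = 0.34 → q = 0.33×0.31×0.34 = 0.03478 m³/s
Panel 2-3: Δb = 2.88 m, d̄ = (0.38+0.84)/2 = 0.61, v̄ = (0.37+0.59)/2 = 0.48 → q = 2.88×0.61×0.48 = 0.8433 m³/s
Panel 3-4: Δb = 0.65 m, d̄ = (0.84+0.61)/2 = 0.725, v̄ = (0.59+0.42)/2 = 0.505 → q = 0.65×0.725×0.505 = 0.2380 m³/s
Panel 4-5: Δb = 1 m, d̄ = (0.61+0.26)/2 = 0.435, v̄ = (0.42+0.38)/2 = 0.4 → q = 1×0.435×0.4 = 0.1740 m³/s
Q = Σ q = 1.290 m³/s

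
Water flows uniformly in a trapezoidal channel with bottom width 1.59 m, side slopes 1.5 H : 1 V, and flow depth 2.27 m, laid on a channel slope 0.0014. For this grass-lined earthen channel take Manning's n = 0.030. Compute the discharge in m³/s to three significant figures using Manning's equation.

15.6 m³/s

A = (b + z·y)·y = (1.59 + 1.5×2.27)×2.27 = 11.34 m²
P = b + 2y√(1+z²) = 1.59 + 2×2.27×√(1+1.5²) = 9.775 m
R = A/P = 11.34/9.775 = 1.160 m
Q = (1/n)·A·R^(2/3)·S^(1/2) = (1/0.030) × 11.34 × 1.160^(2/3) × 0.0014^(1/2) = 15.61 m³/s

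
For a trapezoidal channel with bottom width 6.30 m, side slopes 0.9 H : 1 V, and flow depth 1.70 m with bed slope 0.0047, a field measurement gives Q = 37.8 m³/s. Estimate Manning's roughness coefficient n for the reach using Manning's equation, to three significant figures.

A = (b + z·y)·y = (6.30 + 0.9×1.70)×1.70 = 13.31 m²
P = b + 2y√(1+z²) = 6.30 + 2×1.70×√(1+0.9²) = 10.87 m
R = A/P = 13.31/10.87 = 1.224 m
n = (1/Q)·A·R^(2/3)·S^(1/2) = (1/37.8) × 13.31 × 1.144 × 0.06856 = 0.02763

0.0276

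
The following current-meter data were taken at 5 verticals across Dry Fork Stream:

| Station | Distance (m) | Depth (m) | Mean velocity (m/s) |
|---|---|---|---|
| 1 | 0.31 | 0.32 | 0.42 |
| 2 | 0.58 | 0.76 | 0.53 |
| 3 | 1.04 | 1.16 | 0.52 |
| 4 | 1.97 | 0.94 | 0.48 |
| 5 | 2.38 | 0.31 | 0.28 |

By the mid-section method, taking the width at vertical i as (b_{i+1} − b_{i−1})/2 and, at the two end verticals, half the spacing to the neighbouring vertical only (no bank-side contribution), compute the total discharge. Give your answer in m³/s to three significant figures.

0.904 m³/s

w_1 = (0.58 − 0.31)/2 = 0.135 m; q_1 = 0.42 × 0.32 × 0.135 = 0.01814 m³/s
w_2 = (1.04 − 0.31)/2 = 0.365 m; q_2 = 0.53 × 0.76 × 0.365 = 0.1470 m³/s
w_3 = (1.97 − 0.58)/2 = 0.695 m; q_3 = 0.52 × 1.16 × 0.695 = 0.4192 m³/s
w_4 = (2.38 − 1.04)/2 = 0.67 m; q_4 = 0.48 × 0.94 × 0.67 = 0.3023 m³/s
w_5 = (2.38 − 1.97)/2 = 0.205 m; q_5 = 0.28 × 0.31 × 0.205 = 0.01779 m³/s
Q = Σ qᵢ = 0.9045 m³/s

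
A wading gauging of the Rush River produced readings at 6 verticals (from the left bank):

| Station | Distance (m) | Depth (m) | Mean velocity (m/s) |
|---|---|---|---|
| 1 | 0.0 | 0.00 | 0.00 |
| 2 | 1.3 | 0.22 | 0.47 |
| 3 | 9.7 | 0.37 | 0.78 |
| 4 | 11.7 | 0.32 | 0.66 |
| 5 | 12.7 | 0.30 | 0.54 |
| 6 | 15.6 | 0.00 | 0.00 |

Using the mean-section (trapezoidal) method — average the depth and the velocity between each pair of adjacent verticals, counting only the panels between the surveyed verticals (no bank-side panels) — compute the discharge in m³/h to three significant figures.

Panel 1-2: Δb = 1.3 m, d̄ = (0.00+0.22)/2 = 0.11, v̄ = (0.00+0.47)/2 = 0.235 → q = 1.3×0.11×0.235 = 0.03361 m³/s
Panel 2-3: Δb = 8.4 m, d̄ = (0.22+0.37)/2 = 0.295, v̄ = (0.47+0.78)/2 = 0.625 → q = 8.4×0.295×0.625 = 1.549 m³/s
Panel 3-4: Δb = 2 m, d̄ = (0.37+0.32)/2 = 0.345, v̄ = (0.78+0.66)/2 = 0.72 → q = 2×0.345×0.72 = 0.4968 m³/s
Panel 4-5: Δb = 1 m, d̄ = (0.32+0.30)/2 = 0.31, v̄ = (0.66+0.54)/2 = 0.6 → q = 1×0.31×0.6 = 0.1860 m³/s
Panel 5-6: Δb = 2.9 m, d̄ = (0.30+0.00)/2 = 0.15, v̄ = (0.54+0.00)/2 = 0.27 → q = 2.9×0.15×0.27 = 0.1175 m³/s
Q = Σ q = 2.383 m³/s
= 2.383 × 3600 = 8577 m³/h

8580 m³/h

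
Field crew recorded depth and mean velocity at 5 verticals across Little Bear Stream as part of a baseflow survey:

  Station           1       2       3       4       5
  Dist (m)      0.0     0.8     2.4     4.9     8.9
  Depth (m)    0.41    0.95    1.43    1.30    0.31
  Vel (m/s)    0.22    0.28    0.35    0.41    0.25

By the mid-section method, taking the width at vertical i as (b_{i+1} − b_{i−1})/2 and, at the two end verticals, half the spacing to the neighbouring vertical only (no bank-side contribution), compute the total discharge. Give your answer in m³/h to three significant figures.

11800 m³/h

w_1 = (0.8 − 0.0)/2 = 0.4 m; q_1 = 0.22 × 0.41 × 0.4 = 0.03608 m³/s
w_2 = (2.4 − 0.0)/2 = 1.2 m; q_2 = 0.28 × 0.95 × 1.2 = 0.3192 m³/s
w_3 = (4.9 − 0.8)/2 = 2.05 m; q_3 = 0.35 × 1.43 × 2.05 = 1.026 m³/s
w_4 = (8.9 − 2.4)/2 = 3.25 m; q_4 = 0.41 × 1.30 × 3.25 = 1.732 m³/s
w_5 = (8.9 − 4.9)/2 = 2 m; q_5 = 0.25 × 0.31 × 2 = 0.1550 m³/s
Q = Σ qᵢ = 3.269 m³/s
= 3.269 × 3600 = 11770 m³/h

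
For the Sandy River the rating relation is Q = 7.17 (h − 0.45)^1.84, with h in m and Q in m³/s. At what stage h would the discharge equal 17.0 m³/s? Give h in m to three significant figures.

2.05 m

h − h₀ = (Q/C)^(1/b) = (17.0/7.17)^(1/1.84) = 1.599 m
h = 0.45 + 1.599 = 2.049 m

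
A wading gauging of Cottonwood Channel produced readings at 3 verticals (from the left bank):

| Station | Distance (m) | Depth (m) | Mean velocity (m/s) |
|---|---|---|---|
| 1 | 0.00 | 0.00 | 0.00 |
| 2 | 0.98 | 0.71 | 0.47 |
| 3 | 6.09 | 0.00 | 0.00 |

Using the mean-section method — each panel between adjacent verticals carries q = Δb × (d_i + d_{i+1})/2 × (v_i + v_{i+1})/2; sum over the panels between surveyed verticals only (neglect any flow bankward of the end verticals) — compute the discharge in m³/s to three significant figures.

0.508 m³/s

Panel 1-2: Δb = 0.98 m, d̄ = (0.00+0.71)/2 = 0.355, v̄ = (0.00+0.47)/2 = 0.235 → q = 0.98×0.355×0.235 = 0.08176 m³/s
Panel 2-3: Δb = 5.11 m, d̄ = (0.71+0.00)/2 = 0.355, v̄ = (0.47+0.00)/2 = 0.235 → q = 5.11×0.355×0.235 = 0.4263 m³/s
Q = Σ q = 0.5081 m³/s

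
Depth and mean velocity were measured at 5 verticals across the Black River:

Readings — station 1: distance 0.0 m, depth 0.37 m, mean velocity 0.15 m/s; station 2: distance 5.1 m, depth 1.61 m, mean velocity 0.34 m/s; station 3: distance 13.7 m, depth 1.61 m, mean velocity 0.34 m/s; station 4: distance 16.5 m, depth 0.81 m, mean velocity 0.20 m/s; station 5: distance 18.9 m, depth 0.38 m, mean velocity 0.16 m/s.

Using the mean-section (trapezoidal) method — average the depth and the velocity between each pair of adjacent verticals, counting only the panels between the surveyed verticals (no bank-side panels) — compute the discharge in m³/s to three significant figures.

7.12 m³/s

Panel 1-2: Δb = 5.1 m, d̄ = (0.37+1.61)/2 = 0.99, v̄ = (0.15+0.34)/2 = 0.245 → q = 5.1×0.99×0.245 = 1.237 m³/s
Panel 2-3: Δb = 8.6 m, d̄ = (1.61+1.61)/2 = 1.61, v̄ = (0.34+0.34)/2 = 0.34 → q = 8.6×1.61×0.34 = 4.708 m³/s
Panel 3-4: Δb = 2.8 m, d̄ = (1.61+0.81)/2 = 1.21, v̄ = (0.34+0.20)/2 = 0.27 → q = 2.8×1.21×0.27 = 0.9148 m³/s
Panel 4-5: Δb = 2.4 m, d̄ = (0.81+0.38)/2 = 0.595, v̄ = (0.20+0.16)/2 = 0.18 → q = 2.4×0.595×0.18 = 0.2570 m³/s
Q = Σ q = 7.116 m³/s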